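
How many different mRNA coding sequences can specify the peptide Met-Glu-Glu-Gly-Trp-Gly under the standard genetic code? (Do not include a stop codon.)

64

Met: 1 codon.
Glu: 2 codons.
Glu: 2 codons.
Gly: 4 codons.
Trp: 1 codon.
Gly: 4 codons.
1 × 2 × 2 × 4 × 1 × 4 = 64.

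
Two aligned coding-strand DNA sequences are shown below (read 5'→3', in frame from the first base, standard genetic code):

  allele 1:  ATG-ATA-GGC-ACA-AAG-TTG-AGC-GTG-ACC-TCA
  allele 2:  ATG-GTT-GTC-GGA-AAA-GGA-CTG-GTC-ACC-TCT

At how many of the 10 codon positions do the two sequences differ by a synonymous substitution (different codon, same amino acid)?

3

Codon 1: ATG Met / ATG Met — identical.
Codon 2: ATA Ile / GTT Val — nonsynonymous.
Codon 3: GGC Gly / GTC Val — nonsynonymous.
Codon 4: ACA Thr / GGA Gly — nonsynonymous.
Codon 5: AAG Lys / AAA Lys — synonymous.
Codon 6: TTG Leu / GGA Gly — nonsynonymous.
Codon 7: AGC Ser / CTG Leu — nonsynonymous.
Codon 8: GTG Val / GTC Val — synonymous.
Codon 9: ACC Thr / ACC Thr — identical.
Codon 10: TCA Ser / TCT Ser — synonymous.
Synonymous differences: 3.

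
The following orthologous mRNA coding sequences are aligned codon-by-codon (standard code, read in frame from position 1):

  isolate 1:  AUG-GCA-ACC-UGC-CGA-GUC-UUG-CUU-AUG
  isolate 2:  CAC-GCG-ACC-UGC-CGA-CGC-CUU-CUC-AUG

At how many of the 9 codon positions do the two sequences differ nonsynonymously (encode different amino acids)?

Codon 1: AUG Met / CAC His — nonsynonymous.
Codon 2: GCA Ala / GCG Ala — synonymous.
Codon 3: ACC Thr / ACC Thr — identical.
Codon 4: UGC Cys / UGC Cys — identical.
Codon 5: CGA Arg / CGA Arg — identical.
Codon 6: GUC Val / CGC Arg — nonsynonymous.
Codon 7: UUG Leu / CUU Leu — synonymous.
Codon 8: CUU Leu / CUC Leu — synonymous.
Codon 9: AUG Met / AUG Met — identical.
Nonsynonymous differences: 2.

2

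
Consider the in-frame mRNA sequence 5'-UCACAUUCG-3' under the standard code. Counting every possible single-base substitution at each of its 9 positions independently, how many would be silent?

Codon 1 (UCA, Ser): 3 synonymous substitutions.
Codon 2 (CAU, His): 1 synonymous substitution.
Codon 3 (UCG, Ser): 3 synonymous substitutions.
Total: 3 + 1 + 3 = 7.

7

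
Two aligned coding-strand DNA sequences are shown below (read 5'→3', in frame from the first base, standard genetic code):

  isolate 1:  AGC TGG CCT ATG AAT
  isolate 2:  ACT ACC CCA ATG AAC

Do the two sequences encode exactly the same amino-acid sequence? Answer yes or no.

Codon 1: AGC Ser / ACT Thr — nonsynonymous.
Codon 2: TGG Trp / ACC Thr — nonsynonymous.
Codon 3: CCT Pro / CCA Pro — synonymous.
Codon 4: ATG Met / ATG Met — identical.
Codon 5: AAT Asn / AAC Asn — synonymous.
Nonsynonymous differences: 2 → different protein.

no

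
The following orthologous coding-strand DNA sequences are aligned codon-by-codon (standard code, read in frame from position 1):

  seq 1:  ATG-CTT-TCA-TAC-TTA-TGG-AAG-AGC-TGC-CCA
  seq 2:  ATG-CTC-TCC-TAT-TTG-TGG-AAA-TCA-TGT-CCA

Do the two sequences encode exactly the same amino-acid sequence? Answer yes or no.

Codon 1: ATG Met / ATG Met — identical.
Codon 2: CTT Leu / CTC Leu — synonymous.
Codon 3: TCA Ser / TCC Ser — synonymous.
Codon 4: TAC Tyr / TAT Tyr — synonymous.
Codon 5: TTA Leu / TTG Leu — synonymous.
Codon 6: TGG Trp / TGG Trp — identical.
Codon 7: AAG Lys / AAA Lys — synonymous.
Codon 8: AGC Ser / TCA Ser — synonymous.
Codon 9: TGC Cys / TGT Cys — synonymous.
Codon 10: CCA Pro / CCA Pro — identical.
Nonsynonymous differences: 0 → same protein.

yes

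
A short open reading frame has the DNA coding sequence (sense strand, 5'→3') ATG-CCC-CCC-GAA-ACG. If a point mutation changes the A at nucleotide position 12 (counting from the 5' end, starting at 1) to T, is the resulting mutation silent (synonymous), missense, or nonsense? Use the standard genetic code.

missense

Position 12 falls in codon 4: GAA → Glu.
After the substitution the codon is GAT → Asp.
Glu ≠ Asp, so this is a missense mutation.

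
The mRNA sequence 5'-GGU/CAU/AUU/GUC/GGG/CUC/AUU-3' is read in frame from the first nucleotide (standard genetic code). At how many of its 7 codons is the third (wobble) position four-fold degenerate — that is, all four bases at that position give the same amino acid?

4

Codon 1 GGU (Gly): third position 4-fold.
Codon 2 CAU (His): third position 2-fold.
Codon 3 AUU (Ile): third position 3-fold.
Codon 4 GUC (Val): third position 4-fold.
Codon 5 GGG (Gly): third position 4-fold.
Codon 6 CUC (Leu): third position 4-fold.
Codon 7 AUU (Ile): third position 3-fold.
Four-fold degenerate third positions: 4.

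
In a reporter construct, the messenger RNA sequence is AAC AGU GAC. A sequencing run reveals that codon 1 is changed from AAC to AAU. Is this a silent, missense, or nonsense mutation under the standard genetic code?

silent

Position 3 falls in codon 1: AAC → Asn.
After the substitution the codon is AAU → Asn.
Both encode Asn, so the change is synonymous.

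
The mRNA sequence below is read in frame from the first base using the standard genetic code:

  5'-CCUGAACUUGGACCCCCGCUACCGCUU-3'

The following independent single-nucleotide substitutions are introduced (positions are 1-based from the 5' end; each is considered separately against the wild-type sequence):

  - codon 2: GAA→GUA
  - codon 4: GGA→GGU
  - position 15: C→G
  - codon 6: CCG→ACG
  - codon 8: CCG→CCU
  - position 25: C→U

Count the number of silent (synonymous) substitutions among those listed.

Codon 2: GAA (Glu) → GUA (Val) — missense.
Codon 4: GGA (Gly) → GGU (Gly) — synonymous.
Codon 5: CCC (Pro) → CCG (Pro) — synonymous.
Codon 6: CCG (Pro) → ACG (Thr) — missense.
Codon 8: CCG (Pro) → CCU (Pro) — synonymous.
Codon 9: CUU (Leu) → UUU (Phe) — missense.
Synonymous: 3 of 6.

3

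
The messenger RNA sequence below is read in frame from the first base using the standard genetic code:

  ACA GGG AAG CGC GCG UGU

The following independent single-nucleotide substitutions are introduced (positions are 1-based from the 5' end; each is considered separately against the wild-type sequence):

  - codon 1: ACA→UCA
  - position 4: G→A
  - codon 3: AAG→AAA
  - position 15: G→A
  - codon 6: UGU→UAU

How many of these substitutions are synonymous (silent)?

2

Codon 1: ACA (Thr) → UCA (Ser) — missense.
Codon 2: GGG (Gly) → AGG (Arg) — missense.
Codon 3: AAG (Lys) → AAA (Lys) — synonymous.
Codon 5: GCG (Ala) → GCA (Ala) — synonymous.
Codon 6: UGU (Cys) → UAU (Tyr) — missense.
Synonymous: 2 of 5.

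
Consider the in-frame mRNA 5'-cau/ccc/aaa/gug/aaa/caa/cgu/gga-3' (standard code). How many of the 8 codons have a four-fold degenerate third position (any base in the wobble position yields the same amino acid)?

4

Codon 1 CAU (His): third position 2-fold.
Codon 2 CCC (Pro): third position 4-fold.
Codon 3 AAA (Lys): third position 2-fold.
Codon 4 GUG (Val): third position 4-fold.
Codon 5 AAA (Lys): third position 2-fold.
Codon 6 CAA (Gln): third position 2-fold.
Codon 7 CGU (Arg): third position 4-fold.
Codon 8 GGA (Gly): third position 4-fold.
Four-fold degenerate third positions: 4.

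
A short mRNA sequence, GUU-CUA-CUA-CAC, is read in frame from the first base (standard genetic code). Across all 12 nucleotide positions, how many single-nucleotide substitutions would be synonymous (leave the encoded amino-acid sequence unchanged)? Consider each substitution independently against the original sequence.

Codon 1 (GUU, Val): 3 synonymous substitutions.
Codon 2 (CUA, Leu): 4 synonymous substitutions.
Codon 3 (CUA, Leu): 4 synonymous substitutions.
Codon 4 (CAC, His): 1 synonymous substitution.
Total: 3 + 4 + 4 + 1 = 12.

12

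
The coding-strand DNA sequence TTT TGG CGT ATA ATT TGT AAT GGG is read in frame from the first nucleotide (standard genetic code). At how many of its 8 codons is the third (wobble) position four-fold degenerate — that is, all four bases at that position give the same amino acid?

2

Codon 1 TTT (Phe): third position 2-fold.
Codon 2 TGG (Trp): third position 1-fold.
Codon 3 CGT (Arg): third position 4-fold.
Codon 4 ATA (Ile): third position 3-fold.
Codon 5 ATT (Ile): third position 3-fold.
Codon 6 TGT (Cys): third position 2-fold.
Codon 7 AAT (Asn): third position 2-fold.
Codon 8 GGG (Gly): third position 4-fold.
Four-fold degenerate third positions: 2.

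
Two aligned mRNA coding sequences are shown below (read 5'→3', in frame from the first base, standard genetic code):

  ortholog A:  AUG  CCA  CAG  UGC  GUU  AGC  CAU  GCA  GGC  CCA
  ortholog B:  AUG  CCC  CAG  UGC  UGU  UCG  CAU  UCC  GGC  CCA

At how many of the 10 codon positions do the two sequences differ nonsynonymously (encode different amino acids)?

2

Codon 1: AUG Met / AUG Met — identical.
Codon 2: CCA Pro / CCC Pro — synonymous.
Codon 3: CAG Gln / CAG Gln — identical.
Codon 4: UGC Cys / UGC Cys — identical.
Codon 5: GUU Val / UGU Cys — nonsynonymous.
Codon 6: AGC Ser / UCG Ser — synonymous.
Codon 7: CAU His / CAU His — identical.
Codon 8: GCA Ala / UCC Ser — nonsynonymous.
Codon 9: GGC Gly / GGC Gly — identical.
Codon 10: CCA Pro / CCA Pro — identical.
Nonsynonymous differences: 2.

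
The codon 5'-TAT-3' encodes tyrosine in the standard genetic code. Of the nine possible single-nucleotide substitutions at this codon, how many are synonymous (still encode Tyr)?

Position 1: none → 0 synonymous.
Position 2: none → 0 synonymous.
Position 3: TAC → 1 synonymous.
Total: 0 + 0 + 1 = 1.

1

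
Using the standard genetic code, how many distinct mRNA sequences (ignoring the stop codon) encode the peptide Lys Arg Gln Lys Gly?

192

Lys: 2 codons.
Arg: 6 codons.
Gln: 2 codons.
Lys: 2 codons.
Gly: 4 codons.
2 × 6 × 2 × 2 × 4 = 192.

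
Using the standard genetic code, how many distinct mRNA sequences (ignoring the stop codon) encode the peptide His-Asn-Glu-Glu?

His: 2 codons.
Asn: 2 codons.
Glu: 2 codons.
Glu: 2 codons.
2 × 2 × 2 × 2 = 16.

16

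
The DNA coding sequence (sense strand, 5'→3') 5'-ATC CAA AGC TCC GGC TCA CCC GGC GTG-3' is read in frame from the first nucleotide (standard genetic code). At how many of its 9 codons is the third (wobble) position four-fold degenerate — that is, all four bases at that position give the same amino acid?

6

Codon 1 ATC (Ile): third position 3-fold.
Codon 2 CAA (Gln): third position 2-fold.
Codon 3 AGC (Ser): third position 2-fold.
Codon 4 TCC (Ser): third position 4-fold.
Codon 5 GGC (Gly): third position 4-fold.
Codon 6 TCA (Ser): third position 4-fold.
Codon 7 CCC (Pro): third position 4-fold.
Codon 8 GGC (Gly): third position 4-fold.
Codon 9 GTG (Val): third position 4-fold.
Four-fold degenerate third positions: 6.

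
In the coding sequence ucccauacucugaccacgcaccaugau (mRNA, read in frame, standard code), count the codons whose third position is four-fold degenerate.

5

Codon 1 UCC (Ser): third position 4-fold.
Codon 2 CAU (His): third position 2-fold.
Codon 3 ACU (Thr): third position 4-fold.
Codon 4 CUG (Leu): third position 4-fold.
Codon 5 ACC (Thr): third position 4-fold.
Codon 6 ACG (Thr): third position 4-fold.
Codon 7 CAC (His): third position 2-fold.
Codon 8 CAU (His): third position 2-fold.
Codon 9 GAU (Asp): third position 2-fold.
Four-fold degenerate third positions: 5.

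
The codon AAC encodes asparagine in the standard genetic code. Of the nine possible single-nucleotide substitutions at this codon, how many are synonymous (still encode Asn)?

1

Position 1: none → 0 synonymous.
Position 2: none → 0 synonymous.
Position 3: AAT → 1 synonymous.
Total: 0 + 0 + 1 = 1.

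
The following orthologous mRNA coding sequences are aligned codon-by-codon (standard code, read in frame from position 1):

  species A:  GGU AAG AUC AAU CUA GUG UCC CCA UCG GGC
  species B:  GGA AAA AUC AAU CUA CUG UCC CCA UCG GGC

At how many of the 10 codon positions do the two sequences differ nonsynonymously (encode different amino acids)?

1

Codon 1: GGU Gly / GGA Gly — synonymous.
Codon 2: AAG Lys / AAA Lys — synonymous.
Codon 3: AUC Ile / AUC Ile — identical.
Codon 4: AAU Asn / AAU Asn — identical.
Codon 5: CUA Leu / CUA Leu — identical.
Codon 6: GUG Val / CUG Leu — nonsynonymous.
Codon 7: UCC Ser / UCC Ser — identical.
Codon 8: CCA Pro / CCA Pro — identical.
Codon 9: UCG Ser / UCG Ser — identical.
Codon 10: GGC Gly / GGC Gly — identical.
Nonsynonymous differences: 1.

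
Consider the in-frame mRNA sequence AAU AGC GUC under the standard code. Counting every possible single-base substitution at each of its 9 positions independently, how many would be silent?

5

Codon 1 (AAU, Asn): 1 synonymous substitution.
Codon 2 (AGC, Ser): 1 synonymous substitution.
Codon 3 (GUC, Val): 3 synonymous substitutions.
Total: 1 + 1 + 3 = 5.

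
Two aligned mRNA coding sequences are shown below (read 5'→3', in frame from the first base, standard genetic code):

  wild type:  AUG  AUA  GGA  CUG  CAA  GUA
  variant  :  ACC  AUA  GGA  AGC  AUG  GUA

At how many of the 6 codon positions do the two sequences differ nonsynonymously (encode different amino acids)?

Codon 1: AUG Met / ACC Thr — nonsynonymous.
Codon 2: AUA Ile / AUA Ile — identical.
Codon 3: GGA Gly / GGA Gly — identical.
Codon 4: CUG Leu / AGC Ser — nonsynonymous.
Codon 5: CAA Gln / AUG Met — nonsynonymous.
Codon 6: GUA Val / GUA Val — identical.
Nonsynonymous differences: 3.

3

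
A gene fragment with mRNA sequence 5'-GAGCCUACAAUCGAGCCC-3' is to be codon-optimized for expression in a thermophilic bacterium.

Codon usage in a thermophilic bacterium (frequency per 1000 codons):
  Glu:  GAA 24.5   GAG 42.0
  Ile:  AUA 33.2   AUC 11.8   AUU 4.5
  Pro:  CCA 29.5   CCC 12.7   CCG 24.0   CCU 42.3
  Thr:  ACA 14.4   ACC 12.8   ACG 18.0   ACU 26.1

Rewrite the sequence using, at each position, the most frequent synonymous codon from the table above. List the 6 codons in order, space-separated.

Codon 1 (Glu): best is GAG at 42.0.
Codon 2 (Pro): best is CCU at 42.3.
Codon 3 (Thr): best is ACU at 26.1.
Codon 4 (Ile): best is AUA at 33.2.
Codon 5 (Glu): best is GAG at 42.0.
Codon 6 (Pro): best is CCU at 42.3.

GAG CCU ACU AUA GAG CCU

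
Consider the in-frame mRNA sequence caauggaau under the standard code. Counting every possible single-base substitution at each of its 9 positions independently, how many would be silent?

Codon 1 (CAA, Gln): 1 synonymous substitution.
Codon 2 (UGG, Trp): 0 synonymous substitutions.
Codon 3 (AAU, Asn): 1 synonymous substitution.
Total: 1 + 0 + 1 = 2.

2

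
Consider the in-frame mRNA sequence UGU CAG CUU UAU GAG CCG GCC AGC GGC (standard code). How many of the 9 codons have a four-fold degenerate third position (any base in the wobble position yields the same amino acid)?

4

Codon 1 UGU (Cys): third position 2-fold.
Codon 2 CAG (Gln): third position 2-fold.
Codon 3 CUU (Leu): third position 4-fold.
Codon 4 UAU (Tyr): third position 2-fold.
Codon 5 GAG (Glu): third position 2-fold.
Codon 6 CCG (Pro): third position 4-fold.
Codon 7 GCC (Ala): third position 4-fold.
Codon 8 AGC (Ser): third position 2-fold.
Codon 9 GGC (Gly): third position 4-fold.
Four-fold degenerate third positions: 4.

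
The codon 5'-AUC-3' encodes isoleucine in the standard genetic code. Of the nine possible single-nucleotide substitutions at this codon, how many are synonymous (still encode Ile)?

Position 1: none → 0 synonymous.
Position 2: none → 0 synonymous.
Position 3: AUU, AUA → 2 synonymous.
Total: 0 + 0 + 2 = 2.

2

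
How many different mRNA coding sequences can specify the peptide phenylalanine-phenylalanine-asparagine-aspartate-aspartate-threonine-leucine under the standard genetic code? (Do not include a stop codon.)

768

Phe: 2 codons.
Phe: 2 codons.
Asn: 2 codons.
Asp: 2 codons.
Asp: 2 codons.
Thr: 4 codons.
Leu: 6 codons.
2 × 2 × 2 × 2 × 2 × 4 × 6 = 768.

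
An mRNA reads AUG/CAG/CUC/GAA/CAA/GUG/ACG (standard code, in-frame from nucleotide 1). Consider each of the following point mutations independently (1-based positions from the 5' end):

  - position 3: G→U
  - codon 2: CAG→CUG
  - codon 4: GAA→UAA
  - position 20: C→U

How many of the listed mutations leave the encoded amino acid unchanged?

0

Codon 1: AUG (Met) → AUU (Ile) — missense.
Codon 2: CAG (Gln) → CUG (Leu) — missense.
Codon 4: GAA (Glu) → UAA (Stop) — nonsense.
Codon 7: ACG (Thr) → AUG (Met) — missense.
Synonymous: 0 of 4.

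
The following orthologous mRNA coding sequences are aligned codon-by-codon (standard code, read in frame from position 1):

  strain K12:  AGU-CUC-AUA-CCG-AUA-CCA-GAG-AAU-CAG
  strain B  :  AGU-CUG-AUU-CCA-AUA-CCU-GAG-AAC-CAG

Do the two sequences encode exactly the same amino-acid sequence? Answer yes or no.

yes

Codon 1: AGU Ser / AGU Ser — identical.
Codon 2: CUC Leu / CUG Leu — synonymous.
Codon 3: AUA Ile / AUU Ile — synonymous.
Codon 4: CCG Pro / CCA Pro — synonymous.
Codon 5: AUA Ile / AUA Ile — identical.
Codon 6: CCA Pro / CCU Pro — synonymous.
Codon 7: GAG Glu / GAG Glu — identical.
Codon 8: AAU Asn / AAC Asn — synonymous.
Codon 9: CAG Gln / CAG Gln — identical.
Nonsynonymous differences: 0 → same protein.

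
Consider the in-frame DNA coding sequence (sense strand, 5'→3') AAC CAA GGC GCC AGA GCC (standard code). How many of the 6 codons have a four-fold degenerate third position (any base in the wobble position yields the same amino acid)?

3

Codon 1 AAC (Asn): third position 2-fold.
Codon 2 CAA (Gln): third position 2-fold.
Codon 3 GGC (Gly): third position 4-fold.
Codon 4 GCC (Ala): third position 4-fold.
Codon 5 AGA (Arg): third position 2-fold.
Codon 6 GCC (Ala): third position 4-fold.
Four-fold degenerate third positions: 3.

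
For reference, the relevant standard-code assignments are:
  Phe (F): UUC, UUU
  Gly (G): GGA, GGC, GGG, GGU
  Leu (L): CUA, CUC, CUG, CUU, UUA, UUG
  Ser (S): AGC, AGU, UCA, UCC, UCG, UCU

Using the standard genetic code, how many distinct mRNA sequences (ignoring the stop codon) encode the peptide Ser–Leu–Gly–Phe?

288

Ser: 6 codons.
Leu: 6 codons.
Gly: 4 codons.
Phe: 2 codons.
6 × 6 × 4 × 2 = 288.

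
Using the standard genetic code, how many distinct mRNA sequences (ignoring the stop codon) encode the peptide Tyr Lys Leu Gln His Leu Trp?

576

Tyr: 2 codons.
Lys: 2 codons.
Leu: 6 codons.
Gln: 2 codons.
His: 2 codons.
Leu: 6 codons.
Trp: 1 codon.
2 × 2 × 6 × 2 × 2 × 6 × 1 = 576.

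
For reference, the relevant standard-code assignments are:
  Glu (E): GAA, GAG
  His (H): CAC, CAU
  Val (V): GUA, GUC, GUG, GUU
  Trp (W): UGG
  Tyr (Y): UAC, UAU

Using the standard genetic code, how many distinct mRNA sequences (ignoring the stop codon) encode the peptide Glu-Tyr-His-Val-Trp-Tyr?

Glu: 2 codons.
Tyr: 2 codons.
His: 2 codons.
Val: 4 codons.
Trp: 1 codon.
Tyr: 2 codons.
2 × 2 × 2 × 4 × 1 × 2 = 64.

64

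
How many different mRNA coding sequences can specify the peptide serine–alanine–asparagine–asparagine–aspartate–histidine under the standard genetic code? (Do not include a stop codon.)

384

Ser: 6 codons.
Ala: 4 codons.
Asn: 2 codons.
Asn: 2 codons.
Asp: 2 codons.
His: 2 codons.
6 × 4 × 2 × 2 × 2 × 2 = 384.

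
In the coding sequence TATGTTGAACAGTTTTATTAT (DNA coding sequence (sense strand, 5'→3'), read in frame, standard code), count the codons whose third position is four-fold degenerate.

Codon 1 TAT (Tyr): third position 2-fold.
Codon 2 GTT (Val): third position 4-fold.
Codon 3 GAA (Glu): third position 2-fold.
Codon 4 CAG (Gln): third position 2-fold.
Codon 5 TTT (Phe): third position 2-fold.
Codon 6 TAT (Tyr): third position 2-fold.
Codon 7 TAT (Tyr): third position 2-fold.
Four-fold degenerate third positions: 1.

1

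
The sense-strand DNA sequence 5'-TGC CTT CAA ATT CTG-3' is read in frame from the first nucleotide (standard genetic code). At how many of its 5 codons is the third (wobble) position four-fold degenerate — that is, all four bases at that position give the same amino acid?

2

Codon 1 TGC (Cys): third position 2-fold.
Codon 2 CTT (Leu): third position 4-fold.
Codon 3 CAA (Gln): third position 2-fold.
Codon 4 ATT (Ile): third position 3-fold.
Codon 5 CTG (Leu): third position 4-fold.
Four-fold degenerate third positions: 2.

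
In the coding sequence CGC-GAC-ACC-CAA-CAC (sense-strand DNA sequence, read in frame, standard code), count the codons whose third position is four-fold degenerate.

2

Codon 1 CGC (Arg): third position 4-fold.
Codon 2 GAC (Asp): third position 2-fold.
Codon 3 ACC (Thr): third position 4-fold.
Codon 4 CAA (Gln): third position 2-fold.
Codon 5 CAC (His): third position 2-fold.
Four-fold degenerate third positions: 2.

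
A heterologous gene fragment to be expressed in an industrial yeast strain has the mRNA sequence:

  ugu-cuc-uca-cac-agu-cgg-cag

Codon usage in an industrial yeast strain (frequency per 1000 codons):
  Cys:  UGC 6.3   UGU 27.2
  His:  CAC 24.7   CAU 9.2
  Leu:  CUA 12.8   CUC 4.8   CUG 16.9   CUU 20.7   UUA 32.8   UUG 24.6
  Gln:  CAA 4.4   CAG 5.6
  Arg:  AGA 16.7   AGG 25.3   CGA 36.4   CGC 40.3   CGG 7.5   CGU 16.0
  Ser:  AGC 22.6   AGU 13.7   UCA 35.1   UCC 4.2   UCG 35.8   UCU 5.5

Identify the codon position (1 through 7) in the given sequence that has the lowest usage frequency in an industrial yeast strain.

Codon 1 UGU (Cys): 27.2 per 1000.
Codon 2 CUC (Leu): 4.8 per 1000.
Codon 3 UCA (Ser): 35.1 per 1000.
Codon 4 CAC (His): 24.7 per 1000.
Codon 5 AGU (Ser): 13.7 per 1000.
Codon 6 CGG (Arg): 7.5 per 1000.
Codon 7 CAG (Gln): 5.6 per 1000.
Lowest frequency is 4.8 at codon 2.

2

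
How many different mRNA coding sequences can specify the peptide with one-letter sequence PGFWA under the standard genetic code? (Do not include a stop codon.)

128

Pro: 4 codons.
Gly: 4 codons.
Phe: 2 codons.
Trp: 1 codon.
Ala: 4 codons.
4 × 4 × 2 × 1 × 4 = 128.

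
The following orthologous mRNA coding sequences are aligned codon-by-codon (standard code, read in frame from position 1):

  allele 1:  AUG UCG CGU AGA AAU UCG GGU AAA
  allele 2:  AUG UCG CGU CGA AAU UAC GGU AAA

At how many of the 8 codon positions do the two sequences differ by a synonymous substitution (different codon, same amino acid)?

Codon 1: AUG Met / AUG Met — identical.
Codon 2: UCG Ser / UCG Ser — identical.
Codon 3: CGU Arg / CGU Arg — identical.
Codon 4: AGA Arg / CGA Arg — synonymous.
Codon 5: AAU Asn / AAU Asn — identical.
Codon 6: UCG Ser / UAC Tyr — nonsynonymous.
Codon 7: GGU Gly / GGU Gly — identical.
Codon 8: AAA Lys / AAA Lys — identical.
Synonymous differences: 1.

1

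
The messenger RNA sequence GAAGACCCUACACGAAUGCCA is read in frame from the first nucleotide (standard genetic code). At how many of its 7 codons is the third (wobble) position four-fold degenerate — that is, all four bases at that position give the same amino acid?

4

Codon 1 GAA (Glu): third position 2-fold.
Codon 2 GAC (Asp): third position 2-fold.
Codon 3 CCU (Pro): third position 4-fold.
Codon 4 ACA (Thr): third position 4-fold.
Codon 5 CGA (Arg): third position 4-fold.
Codon 6 AUG (Met): third position 1-fold.
Codon 7 CCA (Pro): third position 4-fold.
Four-fold degenerate third positions: 4.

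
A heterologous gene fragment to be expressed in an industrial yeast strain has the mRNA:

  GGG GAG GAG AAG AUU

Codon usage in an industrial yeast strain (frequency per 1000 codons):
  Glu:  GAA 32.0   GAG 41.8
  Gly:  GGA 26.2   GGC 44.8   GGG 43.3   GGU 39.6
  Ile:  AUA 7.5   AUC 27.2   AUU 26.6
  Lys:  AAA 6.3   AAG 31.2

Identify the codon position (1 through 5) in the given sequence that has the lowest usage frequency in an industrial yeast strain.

5

Codon 1 GGG (Gly): 43.3 per 1000.
Codon 2 GAG (Glu): 41.8 per 1000.
Codon 3 GAG (Glu): 41.8 per 1000.
Codon 4 AAG (Lys): 31.2 per 1000.
Codon 5 AUU (Ile): 26.6 per 1000.
Lowest frequency is 26.6 at codon 5.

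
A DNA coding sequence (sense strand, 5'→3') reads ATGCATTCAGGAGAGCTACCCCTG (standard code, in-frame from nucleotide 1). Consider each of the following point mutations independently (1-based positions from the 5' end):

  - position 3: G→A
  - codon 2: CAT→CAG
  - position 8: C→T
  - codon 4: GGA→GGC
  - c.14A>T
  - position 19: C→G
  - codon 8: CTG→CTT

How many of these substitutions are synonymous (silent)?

2

Codon 1: ATG (Met) → ATA (Ile) — missense.
Codon 2: CAT (His) → CAG (Gln) — missense.
Codon 3: TCA (Ser) → TTA (Leu) — missense.
Codon 4: GGA (Gly) → GGC (Gly) — synonymous.
Codon 5: GAG (Glu) → GTG (Val) — missense.
Codon 7: CCC (Pro) → GCC (Ala) — missense.
Codon 8: CTG (Leu) → CTT (Leu) — synonymous.
Synonymous: 2 of 7.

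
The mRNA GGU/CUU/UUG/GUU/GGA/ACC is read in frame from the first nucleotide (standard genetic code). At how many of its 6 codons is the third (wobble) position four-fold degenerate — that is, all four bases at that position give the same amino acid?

Codon 1 GGU (Gly): third position 4-fold.
Codon 2 CUU (Leu): third position 4-fold.
Codon 3 UUG (Leu): third position 2-fold.
Codon 4 GUU (Val): third position 4-fold.
Codon 5 GGA (Gly): third position 4-fold.
Codon 6 ACC (Thr): third position 4-fold.
Four-fold degenerate third positions: 5.

5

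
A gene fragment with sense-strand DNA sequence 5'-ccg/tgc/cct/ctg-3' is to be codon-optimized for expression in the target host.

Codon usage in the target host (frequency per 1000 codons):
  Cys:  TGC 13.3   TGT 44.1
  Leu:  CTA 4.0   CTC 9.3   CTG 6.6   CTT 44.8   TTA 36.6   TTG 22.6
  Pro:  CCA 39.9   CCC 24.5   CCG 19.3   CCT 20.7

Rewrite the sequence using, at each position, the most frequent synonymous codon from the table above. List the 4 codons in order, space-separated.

Codon 1 (Pro): best is CCA at 39.9.
Codon 2 (Cys): best is TGT at 44.1.
Codon 3 (Pro): best is CCA at 39.9.
Codon 4 (Leu): best is CTT at 44.8.

CCA TGT CCA CTT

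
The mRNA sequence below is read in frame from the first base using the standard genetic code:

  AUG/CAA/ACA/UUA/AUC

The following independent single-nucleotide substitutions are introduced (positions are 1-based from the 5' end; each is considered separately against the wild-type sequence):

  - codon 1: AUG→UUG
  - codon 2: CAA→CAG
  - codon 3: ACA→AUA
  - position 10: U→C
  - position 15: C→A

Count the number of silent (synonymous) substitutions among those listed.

Codon 1: AUG (Met) → UUG (Leu) — missense.
Codon 2: CAA (Gln) → CAG (Gln) — synonymous.
Codon 3: ACA (Thr) → AUA (Ile) — missense.
Codon 4: UUA (Leu) → CUA (Leu) — synonymous.
Codon 5: AUC (Ile) → AUA (Ile) — synonymous.
Synonymous: 3 of 5.

3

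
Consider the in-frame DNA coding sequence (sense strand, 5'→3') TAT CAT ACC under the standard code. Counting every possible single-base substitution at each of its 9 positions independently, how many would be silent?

Codon 1 (TAT, Tyr): 1 synonymous substitution.
Codon 2 (CAT, His): 1 synonymous substitution.
Codon 3 (ACC, Thr): 3 synonymous substitutions.
Total: 1 + 1 + 3 = 5.

5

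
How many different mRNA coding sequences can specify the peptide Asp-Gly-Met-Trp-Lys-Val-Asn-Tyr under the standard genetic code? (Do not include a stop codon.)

256

Asp: 2 codons.
Gly: 4 codons.
Met: 1 codon.
Trp: 1 codon.
Lys: 2 codons.
Val: 4 codons.
Asn: 2 codons.
Tyr: 2 codons.
2 × 4 × 1 × 1 × 2 × 4 × 2 × 2 = 256.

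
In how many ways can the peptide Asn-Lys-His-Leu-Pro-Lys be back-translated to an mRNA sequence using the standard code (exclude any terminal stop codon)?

Asn: 2 codons.
Lys: 2 codons.
His: 2 codons.
Leu: 6 codons.
Pro: 4 codons.
Lys: 2 codons.
2 × 2 × 2 × 6 × 4 × 2 = 384.

384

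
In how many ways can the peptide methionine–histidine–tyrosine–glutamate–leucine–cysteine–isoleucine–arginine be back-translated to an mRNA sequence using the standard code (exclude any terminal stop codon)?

Met: 1 codon.
His: 2 codons.
Tyr: 2 codons.
Glu: 2 codons.
Leu: 6 codons.
Cys: 2 codons.
Ile: 3 codons.
Arg: 6 codons.
1 × 2 × 2 × 2 × 6 × 2 × 3 × 6 = 1728.

1728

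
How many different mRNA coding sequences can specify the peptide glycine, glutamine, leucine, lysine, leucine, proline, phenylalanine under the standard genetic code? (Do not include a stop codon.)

Gly: 4 codons.
Gln: 2 codons.
Leu: 6 codons.
Lys: 2 codons.
Leu: 6 codons.
Pro: 4 codons.
Phe: 2 codons.
4 × 2 × 6 × 2 × 6 × 4 × 2 = 4608.

4608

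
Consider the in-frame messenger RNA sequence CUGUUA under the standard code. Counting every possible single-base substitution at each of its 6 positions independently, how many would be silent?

6

Codon 1 (CUG, Leu): 4 synonymous substitutions.
Codon 2 (UUA, Leu): 2 synonymous substitutions.
Total: 4 + 2 = 6.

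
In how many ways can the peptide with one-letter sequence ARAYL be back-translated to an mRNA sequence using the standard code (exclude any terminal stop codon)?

1152

Ala: 4 codons.
Arg: 6 codons.
Ala: 4 codons.
Tyr: 2 codons.
Leu: 6 codons.
4 × 6 × 4 × 2 × 6 = 1152.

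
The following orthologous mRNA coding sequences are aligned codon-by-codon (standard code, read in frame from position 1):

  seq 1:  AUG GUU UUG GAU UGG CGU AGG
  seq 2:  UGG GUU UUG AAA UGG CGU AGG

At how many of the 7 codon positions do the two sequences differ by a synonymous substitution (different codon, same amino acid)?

0

Codon 1: AUG Met / UGG Trp — nonsynonymous.
Codon 2: GUU Val / GUU Val — identical.
Codon 3: UUG Leu / UUG Leu — identical.
Codon 4: GAU Asp / AAA Lys — nonsynonymous.
Codon 5: UGG Trp / UGG Trp — identical.
Codon 6: CGU Arg / CGU Arg — identical.
Codon 7: AGG Arg / AGG Arg — identical.
Synonymous differences: 0.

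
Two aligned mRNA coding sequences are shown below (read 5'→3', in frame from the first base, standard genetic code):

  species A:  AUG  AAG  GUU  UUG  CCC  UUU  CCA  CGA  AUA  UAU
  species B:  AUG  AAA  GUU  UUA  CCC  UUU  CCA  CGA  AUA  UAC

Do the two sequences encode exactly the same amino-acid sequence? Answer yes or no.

Codon 1: AUG Met / AUG Met — identical.
Codon 2: AAG Lys / AAA Lys — synonymous.
Codon 3: GUU Val / GUU Val — identical.
Codon 4: UUG Leu / UUA Leu — synonymous.
Codon 5: CCC Pro / CCC Pro — identical.
Codon 6: UUU Phe / UUU Phe — identical.
Codon 7: CCA Pro / CCA Pro — identical.
Codon 8: CGA Arg / CGA Arg — identical.
Codon 9: AUA Ile / AUA Ile — identical.
Codon 10: UAU Tyr / UAC Tyr — synonymous.
Nonsynonymous differences: 0 → same protein.

yes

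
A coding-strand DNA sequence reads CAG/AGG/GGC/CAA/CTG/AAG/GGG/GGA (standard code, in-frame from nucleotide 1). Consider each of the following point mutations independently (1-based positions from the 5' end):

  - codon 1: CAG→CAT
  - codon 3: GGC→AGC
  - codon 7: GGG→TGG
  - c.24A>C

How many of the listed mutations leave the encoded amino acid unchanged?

1

Codon 1: CAG (Gln) → CAT (His) — missense.
Codon 3: GGC (Gly) → AGC (Ser) — missense.
Codon 7: GGG (Gly) → TGG (Trp) — missense.
Codon 8: GGA (Gly) → GGC (Gly) — synonymous.
Synonymous: 1 of 4.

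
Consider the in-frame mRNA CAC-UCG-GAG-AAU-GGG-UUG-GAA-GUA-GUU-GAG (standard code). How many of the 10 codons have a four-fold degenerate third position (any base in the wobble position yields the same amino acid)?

4

Codon 1 CAC (His): third position 2-fold.
Codon 2 UCG (Ser): third position 4-fold.
Codon 3 GAG (Glu): third position 2-fold.
Codon 4 AAU (Asn): third position 2-fold.
Codon 5 GGG (Gly): third position 4-fold.
Codon 6 UUG (Leu): third position 2-fold.
Codon 7 GAA (Glu): third position 2-fold.
Codon 8 GUA (Val): third position 4-fold.
Codon 9 GUU (Val): third position 4-fold.
Codon 10 GAG (Glu): third position 2-fold.
Four-fold degenerate third positions: 4.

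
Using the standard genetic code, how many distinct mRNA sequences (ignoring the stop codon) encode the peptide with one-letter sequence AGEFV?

256

Ala: 4 codons.
Gly: 4 codons.
Glu: 2 codons.
Phe: 2 codons.
Val: 4 codons.
4 × 4 × 2 × 2 × 4 = 256.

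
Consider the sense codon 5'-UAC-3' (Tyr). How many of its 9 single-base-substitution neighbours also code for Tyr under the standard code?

1

Position 1: none → 0 synonymous.
Position 2: none → 0 synonymous.
Position 3: UAU → 1 synonymous.
Total: 0 + 0 + 1 = 1.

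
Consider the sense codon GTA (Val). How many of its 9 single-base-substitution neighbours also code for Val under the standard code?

3

Position 1: none → 0 synonymous.
Position 2: none → 0 synonymous.
Position 3: GTT, GTC, GTG → 3 synonymous.
Total: 0 + 0 + 3 = 3.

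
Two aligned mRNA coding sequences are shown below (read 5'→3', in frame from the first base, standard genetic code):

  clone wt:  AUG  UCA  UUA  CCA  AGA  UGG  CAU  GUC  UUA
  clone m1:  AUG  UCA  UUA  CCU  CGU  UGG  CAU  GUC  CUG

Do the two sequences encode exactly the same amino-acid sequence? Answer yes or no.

yes

Codon 1: AUG Met / AUG Met — identical.
Codon 2: UCA Ser / UCA Ser — identical.
Codon 3: UUA Leu / UUA Leu — identical.
Codon 4: CCA Pro / CCU Pro — synonymous.
Codon 5: AGA Arg / CGU Arg — synonymous.
Codon 6: UGG Trp / UGG Trp — identical.
Codon 7: CAU His / CAU His — identical.
Codon 8: GUC Val / GUC Val — identical.
Codon 9: UUA Leu / CUG Leu — synonymous.
Nonsynonymous differences: 0 → same protein.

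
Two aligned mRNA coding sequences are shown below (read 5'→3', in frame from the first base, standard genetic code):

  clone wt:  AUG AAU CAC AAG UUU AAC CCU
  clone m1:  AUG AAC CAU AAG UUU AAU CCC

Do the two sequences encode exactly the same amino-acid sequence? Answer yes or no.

Codon 1: AUG Met / AUG Met — identical.
Codon 2: AAU Asn / AAC Asn — synonymous.
Codon 3: CAC His / CAU His — synonymous.
Codon 4: AAG Lys / AAG Lys — identical.
Codon 5: UUU Phe / UUU Phe — identical.
Codon 6: AAC Asn / AAU Asn — synonymous.
Codon 7: CCU Pro / CCC Pro — synonymous.
Nonsynonymous differences: 0 → same protein.

yes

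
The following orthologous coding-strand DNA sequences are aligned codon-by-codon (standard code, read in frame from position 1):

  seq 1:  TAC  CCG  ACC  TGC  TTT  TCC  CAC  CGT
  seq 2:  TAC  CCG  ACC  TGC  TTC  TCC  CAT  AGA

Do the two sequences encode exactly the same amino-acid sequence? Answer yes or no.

Codon 1: TAC Tyr / TAC Tyr — identical.
Codon 2: CCG Pro / CCG Pro — identical.
Codon 3: ACC Thr / ACC Thr — identical.
Codon 4: TGC Cys / TGC Cys — identical.
Codon 5: TTT Phe / TTC Phe — synonymous.
Codon 6: TCC Ser / TCC Ser — identical.
Codon 7: CAC His / CAT His — synonymous.
Codon 8: CGT Arg / AGA Arg — synonymous.
Nonsynonymous differences: 0 → same protein.

yes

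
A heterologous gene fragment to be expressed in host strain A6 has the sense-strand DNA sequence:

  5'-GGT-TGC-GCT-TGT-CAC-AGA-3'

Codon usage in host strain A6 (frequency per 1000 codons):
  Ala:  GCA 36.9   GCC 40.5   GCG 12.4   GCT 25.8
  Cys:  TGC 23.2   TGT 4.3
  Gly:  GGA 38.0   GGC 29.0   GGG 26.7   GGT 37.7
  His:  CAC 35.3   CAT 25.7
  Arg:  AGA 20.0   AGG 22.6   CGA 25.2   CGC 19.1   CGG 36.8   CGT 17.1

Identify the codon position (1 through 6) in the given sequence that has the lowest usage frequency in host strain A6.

4

Codon 1 GGT (Gly): 37.7 per 1000.
Codon 2 TGC (Cys): 23.2 per 1000.
Codon 3 GCT (Ala): 25.8 per 1000.
Codon 4 TGT (Cys): 4.3 per 1000.
Codon 5 CAC (His): 35.3 per 1000.
Codon 6 AGA (Arg): 20.0 per 1000.
Lowest frequency is 4.3 at codon 4.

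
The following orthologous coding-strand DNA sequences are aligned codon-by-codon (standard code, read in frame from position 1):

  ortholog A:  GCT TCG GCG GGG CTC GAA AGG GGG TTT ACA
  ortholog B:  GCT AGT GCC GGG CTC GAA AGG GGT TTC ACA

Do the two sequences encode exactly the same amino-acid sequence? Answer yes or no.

yes

Codon 1: GCT Ala / GCT Ala — identical.
Codon 2: TCG Ser / AGT Ser — synonymous.
Codon 3: GCG Ala / GCC Ala — synonymous.
Codon 4: GGG Gly / GGG Gly — identical.
Codon 5: CTC Leu / CTC Leu — identical.
Codon 6: GAA Glu / GAA Glu — identical.
Codon 7: AGG Arg / AGG Arg — identical.
Codon 8: GGG Gly / GGT Gly — synonymous.
Codon 9: TTT Phe / TTC Phe — synonymous.
Codon 10: ACA Thr / ACA Thr — identical.
Nonsynonymous differences: 0 → same protein.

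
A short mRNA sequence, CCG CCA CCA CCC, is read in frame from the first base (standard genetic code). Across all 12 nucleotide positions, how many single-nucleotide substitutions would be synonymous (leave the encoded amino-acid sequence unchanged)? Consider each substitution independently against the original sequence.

12

Codon 1 (CCG, Pro): 3 synonymous substitutions.
Codon 2 (CCA, Pro): 3 synonymous substitutions.
Codon 3 (CCA, Pro): 3 synonymous substitutions.
Codon 4 (CCC, Pro): 3 synonymous substitutions.
Total: 3 + 3 + 3 + 3 = 12.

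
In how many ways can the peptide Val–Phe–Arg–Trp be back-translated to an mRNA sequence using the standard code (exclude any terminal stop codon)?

Val: 4 codons.
Phe: 2 codons.
Arg: 6 codons.
Trp: 1 codon.
4 × 2 × 6 × 1 = 48.

48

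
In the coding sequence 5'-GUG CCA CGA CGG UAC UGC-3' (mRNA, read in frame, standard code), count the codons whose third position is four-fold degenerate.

4

Codon 1 GUG (Val): third position 4-fold.
Codon 2 CCA (Pro): third position 4-fold.
Codon 3 CGA (Arg): third position 4-fold.
Codon 4 CGG (Arg): third position 4-fold.
Codon 5 UAC (Tyr): third position 2-fold.
Codon 6 UGC (Cys): third position 2-fold.
Four-fold degenerate third positions: 4.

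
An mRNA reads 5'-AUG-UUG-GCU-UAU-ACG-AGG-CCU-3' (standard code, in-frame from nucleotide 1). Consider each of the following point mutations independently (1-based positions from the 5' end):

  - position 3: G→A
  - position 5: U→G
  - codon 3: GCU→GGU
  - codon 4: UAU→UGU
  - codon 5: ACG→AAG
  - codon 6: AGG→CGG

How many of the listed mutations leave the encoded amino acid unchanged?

1

Codon 1: AUG (Met) → AUA (Ile) — missense.
Codon 2: UUG (Leu) → UGG (Trp) — missense.
Codon 3: GCU (Ala) → GGU (Gly) — missense.
Codon 4: UAU (Tyr) → UGU (Cys) — missense.
Codon 5: ACG (Thr) → AAG (Lys) — missense.
Codon 6: AGG (Arg) → CGG (Arg) — synonymous.
Synonymous: 1 of 6.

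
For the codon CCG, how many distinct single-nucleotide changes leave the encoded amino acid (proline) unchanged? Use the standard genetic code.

3

Position 1: none → 0 synonymous.
Position 2: none → 0 synonymous.
Position 3: CCT, CCC, CCA → 3 synonymous.
Total: 0 + 0 + 3 = 3.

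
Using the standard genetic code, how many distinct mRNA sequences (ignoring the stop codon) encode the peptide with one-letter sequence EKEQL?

Glu: 2 codons.
Lys: 2 codons.
Glu: 2 codons.
Gln: 2 codons.
Leu: 6 codons.
2 × 2 × 2 × 2 × 6 = 96.

96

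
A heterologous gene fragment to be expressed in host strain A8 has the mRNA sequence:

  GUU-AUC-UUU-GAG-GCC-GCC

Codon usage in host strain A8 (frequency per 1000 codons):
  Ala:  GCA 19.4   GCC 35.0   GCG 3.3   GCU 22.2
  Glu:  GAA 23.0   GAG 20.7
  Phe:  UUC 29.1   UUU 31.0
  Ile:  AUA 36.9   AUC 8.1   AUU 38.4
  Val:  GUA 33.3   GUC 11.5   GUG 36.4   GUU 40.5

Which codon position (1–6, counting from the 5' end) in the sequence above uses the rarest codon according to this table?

Codon 1 GUU (Val): 40.5 per 1000.
Codon 2 AUC (Ile): 8.1 per 1000.
Codon 3 UUU (Phe): 31.0 per 1000.
Codon 4 GAG (Glu): 20.7 per 1000.
Codon 5 GCC (Ala): 35.0 per 1000.
Codon 6 GCC (Ala): 35.0 per 1000.
Lowest frequency is 8.1 at codon 2.

2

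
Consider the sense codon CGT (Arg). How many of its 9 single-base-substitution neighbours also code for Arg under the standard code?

3

Position 1: none → 0 synonymous.
Position 2: none → 0 synonymous.
Position 3: CGC, CGA, CGG → 3 synonymous.
Total: 0 + 0 + 3 = 3.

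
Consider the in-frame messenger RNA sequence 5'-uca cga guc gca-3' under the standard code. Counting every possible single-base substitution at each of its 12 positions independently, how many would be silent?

13

Codon 1 (UCA, Ser): 3 synonymous substitutions.
Codon 2 (CGA, Arg): 4 synonymous substitutions.
Codon 3 (GUC, Val): 3 synonymous substitutions.
Codon 4 (GCA, Ala): 3 synonymous substitutions.
Total: 3 + 4 + 3 + 3 = 13.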